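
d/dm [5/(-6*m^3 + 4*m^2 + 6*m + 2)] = 5*(9*m^2 - 4*m - 3)/(2*(-3*m^3 + 2*m^2 + 3*m + 1)^2)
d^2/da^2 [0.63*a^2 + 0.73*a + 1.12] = 1.26000000000000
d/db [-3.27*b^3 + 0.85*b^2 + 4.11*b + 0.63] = -9.81*b^2 + 1.7*b + 4.11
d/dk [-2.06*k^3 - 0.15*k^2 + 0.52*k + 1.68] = -6.18*k^2 - 0.3*k + 0.52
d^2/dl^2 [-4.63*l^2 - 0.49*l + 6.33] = -9.26000000000000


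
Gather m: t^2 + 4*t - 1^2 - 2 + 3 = t^2 + 4*t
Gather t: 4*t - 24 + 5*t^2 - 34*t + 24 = 5*t^2 - 30*t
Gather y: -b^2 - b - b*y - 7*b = -b^2 - b*y - 8*b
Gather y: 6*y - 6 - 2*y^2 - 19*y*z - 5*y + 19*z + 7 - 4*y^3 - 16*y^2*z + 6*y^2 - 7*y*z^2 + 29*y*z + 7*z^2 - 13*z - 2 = -4*y^3 + y^2*(4 - 16*z) + y*(-7*z^2 + 10*z + 1) + 7*z^2 + 6*z - 1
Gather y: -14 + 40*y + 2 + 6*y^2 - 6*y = 6*y^2 + 34*y - 12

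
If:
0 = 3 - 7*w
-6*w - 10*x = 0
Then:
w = 3/7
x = -9/35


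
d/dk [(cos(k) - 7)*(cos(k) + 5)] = 2*(1 - cos(k))*sin(k)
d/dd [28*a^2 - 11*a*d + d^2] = -11*a + 2*d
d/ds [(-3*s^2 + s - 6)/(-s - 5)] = (3*s^2 + 30*s - 11)/(s^2 + 10*s + 25)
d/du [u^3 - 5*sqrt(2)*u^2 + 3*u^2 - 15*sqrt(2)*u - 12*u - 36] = 3*u^2 - 10*sqrt(2)*u + 6*u - 15*sqrt(2) - 12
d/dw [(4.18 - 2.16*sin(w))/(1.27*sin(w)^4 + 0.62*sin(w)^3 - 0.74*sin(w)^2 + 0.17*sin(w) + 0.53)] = (8.2296*sin(w)^4 - 18.556*sin(w)^3 - 9.3732*sin(w)^2 + 6.1864*sin(w) - 1.8554)*cos(w)/(1.6129*sin(w)^8 + 1.5748*sin(w)^7 - 1.4952*sin(w)^6 - 0.4858*sin(w)^5 + 2.1046*sin(w)^4 + 0.4056*sin(w)^3 - 0.7555*sin(w)^2 + 0.1802*sin(w) + 0.2809)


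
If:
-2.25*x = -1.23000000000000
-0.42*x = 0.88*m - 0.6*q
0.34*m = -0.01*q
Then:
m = -0.01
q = 0.37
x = 0.55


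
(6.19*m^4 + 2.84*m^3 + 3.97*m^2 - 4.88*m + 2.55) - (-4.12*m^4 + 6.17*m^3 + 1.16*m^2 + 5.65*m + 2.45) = 10.31*m^4 - 3.33*m^3 + 2.81*m^2 - 10.53*m + 0.0999999999999996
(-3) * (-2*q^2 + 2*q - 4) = 6*q^2 - 6*q + 12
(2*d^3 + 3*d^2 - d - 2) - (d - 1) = 2*d^3 + 3*d^2 - 2*d - 1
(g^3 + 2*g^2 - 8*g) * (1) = g^3 + 2*g^2 - 8*g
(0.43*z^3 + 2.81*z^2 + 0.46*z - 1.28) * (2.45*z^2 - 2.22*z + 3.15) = 1.0535*z^5 + 5.9299*z^4 - 3.7567*z^3 + 4.6943*z^2 + 4.2906*z - 4.032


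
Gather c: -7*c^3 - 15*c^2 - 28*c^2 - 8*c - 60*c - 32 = -7*c^3 - 43*c^2 - 68*c - 32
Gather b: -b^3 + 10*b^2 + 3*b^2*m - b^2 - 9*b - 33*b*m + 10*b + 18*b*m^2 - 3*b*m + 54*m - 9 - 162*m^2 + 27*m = -b^3 + b^2*(3*m + 9) + b*(18*m^2 - 36*m + 1) - 162*m^2 + 81*m - 9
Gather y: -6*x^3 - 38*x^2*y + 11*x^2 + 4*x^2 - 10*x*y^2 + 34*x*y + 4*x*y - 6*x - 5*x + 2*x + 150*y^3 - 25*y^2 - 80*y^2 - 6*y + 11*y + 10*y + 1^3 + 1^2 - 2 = -6*x^3 + 15*x^2 - 9*x + 150*y^3 + y^2*(-10*x - 105) + y*(-38*x^2 + 38*x + 15)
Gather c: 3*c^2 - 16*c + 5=3*c^2 - 16*c + 5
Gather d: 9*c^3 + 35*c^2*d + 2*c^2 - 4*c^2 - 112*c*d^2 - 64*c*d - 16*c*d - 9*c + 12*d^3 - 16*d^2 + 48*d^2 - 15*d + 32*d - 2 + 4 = 9*c^3 - 2*c^2 - 9*c + 12*d^3 + d^2*(32 - 112*c) + d*(35*c^2 - 80*c + 17) + 2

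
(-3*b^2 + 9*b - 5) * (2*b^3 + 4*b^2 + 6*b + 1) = -6*b^5 + 6*b^4 + 8*b^3 + 31*b^2 - 21*b - 5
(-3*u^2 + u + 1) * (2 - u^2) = 3*u^4 - u^3 - 7*u^2 + 2*u + 2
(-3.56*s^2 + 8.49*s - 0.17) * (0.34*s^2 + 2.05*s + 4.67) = -1.2104*s^4 - 4.4114*s^3 + 0.721499999999999*s^2 + 39.2998*s - 0.7939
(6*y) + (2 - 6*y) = 2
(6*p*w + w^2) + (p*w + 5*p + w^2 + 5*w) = 7*p*w + 5*p + 2*w^2 + 5*w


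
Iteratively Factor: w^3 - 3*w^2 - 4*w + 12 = (w - 2)*(w^2 - w - 6) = (w - 2)*(w + 2)*(w - 3)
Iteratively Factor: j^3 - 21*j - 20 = (j + 1)*(j^2 - j - 20) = (j + 1)*(j + 4)*(j - 5)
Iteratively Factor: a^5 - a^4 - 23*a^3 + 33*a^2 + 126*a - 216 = (a - 2)*(a^4 + a^3 - 21*a^2 - 9*a + 108) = (a - 3)*(a - 2)*(a^3 + 4*a^2 - 9*a - 36) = (a - 3)*(a - 2)*(a + 4)*(a^2 - 9) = (a - 3)*(a - 2)*(a + 3)*(a + 4)*(a - 3)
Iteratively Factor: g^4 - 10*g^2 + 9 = (g + 1)*(g^3 - g^2 - 9*g + 9) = (g + 1)*(g + 3)*(g^2 - 4*g + 3) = (g - 1)*(g + 1)*(g + 3)*(g - 3)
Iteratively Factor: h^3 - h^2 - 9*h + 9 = (h - 3)*(h^2 + 2*h - 3) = (h - 3)*(h + 3)*(h - 1)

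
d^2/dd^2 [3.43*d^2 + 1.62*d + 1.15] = 6.86000000000000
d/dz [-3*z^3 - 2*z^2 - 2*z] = -9*z^2 - 4*z - 2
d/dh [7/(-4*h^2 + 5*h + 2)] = 7*(8*h - 5)/(-4*h^2 + 5*h + 2)^2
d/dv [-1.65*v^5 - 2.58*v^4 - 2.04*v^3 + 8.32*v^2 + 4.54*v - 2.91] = -8.25*v^4 - 10.32*v^3 - 6.12*v^2 + 16.64*v + 4.54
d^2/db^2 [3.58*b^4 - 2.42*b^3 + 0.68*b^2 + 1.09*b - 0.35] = 42.96*b^2 - 14.52*b + 1.36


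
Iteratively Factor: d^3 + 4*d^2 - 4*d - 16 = (d - 2)*(d^2 + 6*d + 8) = (d - 2)*(d + 4)*(d + 2)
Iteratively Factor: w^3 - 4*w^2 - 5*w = (w - 5)*(w^2 + w) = (w - 5)*(w + 1)*(w)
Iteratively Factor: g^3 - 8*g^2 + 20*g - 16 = (g - 2)*(g^2 - 6*g + 8) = (g - 4)*(g - 2)*(g - 2)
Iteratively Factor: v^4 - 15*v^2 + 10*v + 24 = (v - 3)*(v^3 + 3*v^2 - 6*v - 8) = (v - 3)*(v + 1)*(v^2 + 2*v - 8) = (v - 3)*(v - 2)*(v + 1)*(v + 4)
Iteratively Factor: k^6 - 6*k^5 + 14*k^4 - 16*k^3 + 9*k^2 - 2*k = (k - 1)*(k^5 - 5*k^4 + 9*k^3 - 7*k^2 + 2*k) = (k - 1)^2*(k^4 - 4*k^3 + 5*k^2 - 2*k) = (k - 1)^3*(k^3 - 3*k^2 + 2*k) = (k - 1)^4*(k^2 - 2*k) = (k - 2)*(k - 1)^4*(k)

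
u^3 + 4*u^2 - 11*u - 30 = (u - 3)*(u + 2)*(u + 5)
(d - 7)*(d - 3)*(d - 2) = d^3 - 12*d^2 + 41*d - 42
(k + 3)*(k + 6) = k^2 + 9*k + 18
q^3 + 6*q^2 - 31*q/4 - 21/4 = (q - 3/2)*(q + 1/2)*(q + 7)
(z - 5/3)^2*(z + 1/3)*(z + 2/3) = z^4 - 7*z^3/3 - z^2/3 + 55*z/27 + 50/81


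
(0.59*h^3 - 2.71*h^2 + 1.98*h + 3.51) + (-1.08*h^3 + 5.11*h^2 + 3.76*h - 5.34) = -0.49*h^3 + 2.4*h^2 + 5.74*h - 1.83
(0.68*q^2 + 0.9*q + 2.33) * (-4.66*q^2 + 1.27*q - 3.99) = -3.1688*q^4 - 3.3304*q^3 - 12.428*q^2 - 0.6319*q - 9.2967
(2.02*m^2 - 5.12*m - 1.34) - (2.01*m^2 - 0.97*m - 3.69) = 0.0100000000000002*m^2 - 4.15*m + 2.35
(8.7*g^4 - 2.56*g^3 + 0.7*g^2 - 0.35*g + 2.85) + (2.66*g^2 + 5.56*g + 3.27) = 8.7*g^4 - 2.56*g^3 + 3.36*g^2 + 5.21*g + 6.12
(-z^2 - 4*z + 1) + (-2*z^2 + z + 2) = -3*z^2 - 3*z + 3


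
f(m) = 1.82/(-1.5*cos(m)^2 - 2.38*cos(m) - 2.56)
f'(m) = 1.82*(-3.0*sin(m)*cos(m) - 2.38*sin(m))/(-1.5*cos(m)^2 - 2.38*cos(m) - 2.56)^2 = -(5.46*cos(m) + 4.3316)*sin(m)/(1.5*cos(m)^2 + 2.38*cos(m) + 2.56)^2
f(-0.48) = -0.31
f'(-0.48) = 0.12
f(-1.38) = -0.59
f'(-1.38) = 0.56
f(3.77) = -1.13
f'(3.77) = -0.02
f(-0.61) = -0.33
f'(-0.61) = 0.17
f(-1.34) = -0.57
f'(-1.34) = 0.54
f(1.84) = -0.90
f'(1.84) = -0.67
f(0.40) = -0.30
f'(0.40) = -0.10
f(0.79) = -0.37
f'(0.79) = -0.23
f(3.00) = -1.09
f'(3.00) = 0.05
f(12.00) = -0.32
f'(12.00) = 0.15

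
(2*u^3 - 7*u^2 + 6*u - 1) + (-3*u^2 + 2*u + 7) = 2*u^3 - 10*u^2 + 8*u + 6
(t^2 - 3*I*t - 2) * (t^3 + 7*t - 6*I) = t^5 - 3*I*t^4 + 5*t^3 - 27*I*t^2 - 32*t + 12*I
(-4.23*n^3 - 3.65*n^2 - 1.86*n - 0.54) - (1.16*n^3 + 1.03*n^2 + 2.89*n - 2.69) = -5.39*n^3 - 4.68*n^2 - 4.75*n + 2.15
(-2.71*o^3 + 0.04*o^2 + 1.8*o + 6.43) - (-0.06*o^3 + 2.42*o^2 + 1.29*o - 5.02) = -2.65*o^3 - 2.38*o^2 + 0.51*o + 11.45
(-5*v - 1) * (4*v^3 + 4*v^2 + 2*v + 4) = -20*v^4 - 24*v^3 - 14*v^2 - 22*v - 4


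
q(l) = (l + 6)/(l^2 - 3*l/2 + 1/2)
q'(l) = (3/2 - 2*l)*(l + 6)/(l^2 - 3*l/2 + 1/2)^2 + 1/(l^2 - 3*l/2 + 1/2)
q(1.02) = 675.00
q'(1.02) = -34951.92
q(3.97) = 0.97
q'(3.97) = -0.51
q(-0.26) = 5.99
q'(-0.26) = 13.69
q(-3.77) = 0.11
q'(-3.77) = 0.10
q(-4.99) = 0.03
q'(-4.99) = 0.04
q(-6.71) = -0.01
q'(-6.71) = 0.01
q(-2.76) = 0.26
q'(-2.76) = 0.23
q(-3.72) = 0.11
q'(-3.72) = 0.10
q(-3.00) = 0.21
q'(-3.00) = 0.19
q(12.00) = 0.14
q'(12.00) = -0.02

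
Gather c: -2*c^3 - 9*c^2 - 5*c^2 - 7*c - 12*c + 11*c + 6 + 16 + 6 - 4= -2*c^3 - 14*c^2 - 8*c + 24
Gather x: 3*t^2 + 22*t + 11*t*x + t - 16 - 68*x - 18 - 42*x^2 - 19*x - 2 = 3*t^2 + 23*t - 42*x^2 + x*(11*t - 87) - 36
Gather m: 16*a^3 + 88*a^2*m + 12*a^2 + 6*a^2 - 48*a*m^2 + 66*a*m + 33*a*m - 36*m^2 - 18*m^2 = 16*a^3 + 18*a^2 + m^2*(-48*a - 54) + m*(88*a^2 + 99*a)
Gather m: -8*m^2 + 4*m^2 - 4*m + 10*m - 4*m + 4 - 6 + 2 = -4*m^2 + 2*m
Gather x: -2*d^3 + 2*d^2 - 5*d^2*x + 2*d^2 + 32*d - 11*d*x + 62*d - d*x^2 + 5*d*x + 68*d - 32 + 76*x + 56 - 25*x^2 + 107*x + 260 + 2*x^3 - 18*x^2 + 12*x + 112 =-2*d^3 + 4*d^2 + 162*d + 2*x^3 + x^2*(-d - 43) + x*(-5*d^2 - 6*d + 195) + 396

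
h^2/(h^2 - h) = h/(h - 1)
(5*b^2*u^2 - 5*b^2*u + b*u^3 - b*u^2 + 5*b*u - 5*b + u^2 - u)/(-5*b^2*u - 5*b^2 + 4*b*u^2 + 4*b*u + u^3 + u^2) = (b*u^2 - b*u + u - 1)/(-b*u - b + u^2 + u)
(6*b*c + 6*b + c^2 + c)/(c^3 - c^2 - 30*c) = (6*b*c + 6*b + c^2 + c)/(c*(c^2 - c - 30))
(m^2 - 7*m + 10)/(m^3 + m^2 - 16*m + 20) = (m - 5)/(m^2 + 3*m - 10)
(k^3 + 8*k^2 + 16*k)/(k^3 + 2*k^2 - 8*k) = (k + 4)/(k - 2)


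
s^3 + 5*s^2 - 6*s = s*(s - 1)*(s + 6)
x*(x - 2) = x^2 - 2*x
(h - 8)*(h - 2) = h^2 - 10*h + 16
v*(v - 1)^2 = v^3 - 2*v^2 + v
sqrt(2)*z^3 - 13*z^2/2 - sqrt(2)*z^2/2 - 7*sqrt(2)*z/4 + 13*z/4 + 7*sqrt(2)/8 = (z - 1/2)*(z - 7*sqrt(2)/2)*(sqrt(2)*z + 1/2)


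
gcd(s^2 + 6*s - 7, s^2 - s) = s - 1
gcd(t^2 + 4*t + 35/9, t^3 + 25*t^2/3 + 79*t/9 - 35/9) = t + 5/3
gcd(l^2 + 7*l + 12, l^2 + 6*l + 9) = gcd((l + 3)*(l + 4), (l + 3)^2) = l + 3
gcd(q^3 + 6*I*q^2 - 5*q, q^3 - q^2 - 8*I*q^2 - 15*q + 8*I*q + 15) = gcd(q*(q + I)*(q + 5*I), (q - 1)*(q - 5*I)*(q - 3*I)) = 1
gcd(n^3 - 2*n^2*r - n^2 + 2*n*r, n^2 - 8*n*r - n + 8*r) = n - 1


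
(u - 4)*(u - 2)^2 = u^3 - 8*u^2 + 20*u - 16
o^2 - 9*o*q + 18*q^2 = (o - 6*q)*(o - 3*q)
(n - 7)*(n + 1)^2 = n^3 - 5*n^2 - 13*n - 7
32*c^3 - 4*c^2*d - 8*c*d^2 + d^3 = (-8*c + d)*(-2*c + d)*(2*c + d)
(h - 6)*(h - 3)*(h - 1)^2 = h^4 - 11*h^3 + 37*h^2 - 45*h + 18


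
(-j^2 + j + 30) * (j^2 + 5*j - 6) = -j^4 - 4*j^3 + 41*j^2 + 144*j - 180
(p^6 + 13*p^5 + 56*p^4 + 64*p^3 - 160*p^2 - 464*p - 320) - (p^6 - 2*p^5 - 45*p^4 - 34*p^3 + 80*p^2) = 15*p^5 + 101*p^4 + 98*p^3 - 240*p^2 - 464*p - 320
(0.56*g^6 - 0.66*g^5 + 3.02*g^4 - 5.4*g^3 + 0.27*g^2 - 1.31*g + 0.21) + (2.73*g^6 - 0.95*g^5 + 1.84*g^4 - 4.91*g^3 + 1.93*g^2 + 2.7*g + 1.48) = 3.29*g^6 - 1.61*g^5 + 4.86*g^4 - 10.31*g^3 + 2.2*g^2 + 1.39*g + 1.69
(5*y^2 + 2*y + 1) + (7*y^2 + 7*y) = 12*y^2 + 9*y + 1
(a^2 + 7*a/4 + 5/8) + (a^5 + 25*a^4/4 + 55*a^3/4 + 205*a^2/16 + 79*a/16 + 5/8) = a^5 + 25*a^4/4 + 55*a^3/4 + 221*a^2/16 + 107*a/16 + 5/4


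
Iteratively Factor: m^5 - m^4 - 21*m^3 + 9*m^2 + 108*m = (m)*(m^4 - m^3 - 21*m^2 + 9*m + 108) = m*(m - 3)*(m^3 + 2*m^2 - 15*m - 36) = m*(m - 3)*(m + 3)*(m^2 - m - 12) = m*(m - 3)*(m + 3)^2*(m - 4)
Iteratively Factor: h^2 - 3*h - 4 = (h + 1)*(h - 4)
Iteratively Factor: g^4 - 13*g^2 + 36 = (g + 2)*(g^3 - 2*g^2 - 9*g + 18) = (g + 2)*(g + 3)*(g^2 - 5*g + 6) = (g - 3)*(g + 2)*(g + 3)*(g - 2)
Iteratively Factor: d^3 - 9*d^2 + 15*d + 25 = (d - 5)*(d^2 - 4*d - 5) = (d - 5)^2*(d + 1)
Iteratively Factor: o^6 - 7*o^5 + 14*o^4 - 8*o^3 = (o)*(o^5 - 7*o^4 + 14*o^3 - 8*o^2) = o^2*(o^4 - 7*o^3 + 14*o^2 - 8*o) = o^3*(o^3 - 7*o^2 + 14*o - 8) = o^3*(o - 2)*(o^2 - 5*o + 4) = o^3*(o - 4)*(o - 2)*(o - 1)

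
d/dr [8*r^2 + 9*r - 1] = 16*r + 9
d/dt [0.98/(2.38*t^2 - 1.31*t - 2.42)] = (1.2838 - 4.6648*t)/(-2.38*t^2 + 1.31*t + 2.42)^2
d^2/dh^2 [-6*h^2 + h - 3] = -12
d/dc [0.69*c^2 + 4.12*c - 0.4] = 1.38*c + 4.12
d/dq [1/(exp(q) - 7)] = -exp(q)/(exp(q) - 7)^2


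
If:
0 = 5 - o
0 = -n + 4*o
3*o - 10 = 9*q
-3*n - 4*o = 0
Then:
No Solution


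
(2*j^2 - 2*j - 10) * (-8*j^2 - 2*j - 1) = -16*j^4 + 12*j^3 + 82*j^2 + 22*j + 10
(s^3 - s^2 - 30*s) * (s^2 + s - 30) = s^5 - 61*s^3 + 900*s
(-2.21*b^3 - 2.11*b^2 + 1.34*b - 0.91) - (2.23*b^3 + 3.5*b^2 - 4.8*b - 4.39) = -4.44*b^3 - 5.61*b^2 + 6.14*b + 3.48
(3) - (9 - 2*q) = 2*q - 6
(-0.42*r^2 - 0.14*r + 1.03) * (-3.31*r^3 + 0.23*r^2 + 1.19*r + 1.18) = 1.3902*r^5 + 0.3668*r^4 - 3.9413*r^3 - 0.4253*r^2 + 1.0605*r + 1.2154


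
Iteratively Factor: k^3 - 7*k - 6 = (k - 3)*(k^2 + 3*k + 2) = (k - 3)*(k + 1)*(k + 2)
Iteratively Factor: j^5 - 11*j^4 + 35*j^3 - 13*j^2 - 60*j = (j)*(j^4 - 11*j^3 + 35*j^2 - 13*j - 60) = j*(j - 5)*(j^3 - 6*j^2 + 5*j + 12) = j*(j - 5)*(j - 3)*(j^2 - 3*j - 4) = j*(j - 5)*(j - 3)*(j + 1)*(j - 4)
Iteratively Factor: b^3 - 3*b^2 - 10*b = (b - 5)*(b^2 + 2*b) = (b - 5)*(b + 2)*(b)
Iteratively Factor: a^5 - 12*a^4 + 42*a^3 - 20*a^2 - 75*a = (a - 5)*(a^4 - 7*a^3 + 7*a^2 + 15*a) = a*(a - 5)*(a^3 - 7*a^2 + 7*a + 15) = a*(a - 5)*(a - 3)*(a^2 - 4*a - 5) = a*(a - 5)^2*(a - 3)*(a + 1)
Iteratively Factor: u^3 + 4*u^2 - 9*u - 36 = (u - 3)*(u^2 + 7*u + 12) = (u - 3)*(u + 4)*(u + 3)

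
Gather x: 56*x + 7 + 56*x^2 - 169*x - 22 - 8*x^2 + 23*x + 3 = 48*x^2 - 90*x - 12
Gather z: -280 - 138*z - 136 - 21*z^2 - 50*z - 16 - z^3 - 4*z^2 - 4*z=-z^3 - 25*z^2 - 192*z - 432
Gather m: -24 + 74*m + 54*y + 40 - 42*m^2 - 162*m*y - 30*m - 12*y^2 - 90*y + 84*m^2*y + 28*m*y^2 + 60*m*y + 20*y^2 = m^2*(84*y - 42) + m*(28*y^2 - 102*y + 44) + 8*y^2 - 36*y + 16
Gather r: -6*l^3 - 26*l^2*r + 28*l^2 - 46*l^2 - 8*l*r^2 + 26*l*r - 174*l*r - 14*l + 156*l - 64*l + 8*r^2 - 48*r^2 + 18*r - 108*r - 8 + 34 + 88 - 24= -6*l^3 - 18*l^2 + 78*l + r^2*(-8*l - 40) + r*(-26*l^2 - 148*l - 90) + 90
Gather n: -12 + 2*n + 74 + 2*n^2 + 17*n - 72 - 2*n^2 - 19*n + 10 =0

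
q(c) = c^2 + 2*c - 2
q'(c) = 2*c + 2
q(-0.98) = -3.00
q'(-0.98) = 0.04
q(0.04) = -1.92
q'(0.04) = 2.08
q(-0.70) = -2.91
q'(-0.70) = 0.60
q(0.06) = -1.88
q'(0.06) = 2.12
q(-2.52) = -0.69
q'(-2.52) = -3.04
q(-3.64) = 3.97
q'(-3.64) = -5.28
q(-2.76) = 0.10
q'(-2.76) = -3.52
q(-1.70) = -2.51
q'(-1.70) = -1.40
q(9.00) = 97.00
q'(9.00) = 20.00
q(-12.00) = 118.00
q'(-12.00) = -22.00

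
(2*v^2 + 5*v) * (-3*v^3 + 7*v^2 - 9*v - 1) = -6*v^5 - v^4 + 17*v^3 - 47*v^2 - 5*v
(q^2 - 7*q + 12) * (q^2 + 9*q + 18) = q^4 + 2*q^3 - 33*q^2 - 18*q + 216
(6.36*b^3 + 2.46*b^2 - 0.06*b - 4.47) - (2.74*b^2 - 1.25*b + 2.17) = 6.36*b^3 - 0.28*b^2 + 1.19*b - 6.64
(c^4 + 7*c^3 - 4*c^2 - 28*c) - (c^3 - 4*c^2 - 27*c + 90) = c^4 + 6*c^3 - c - 90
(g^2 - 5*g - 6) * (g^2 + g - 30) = g^4 - 4*g^3 - 41*g^2 + 144*g + 180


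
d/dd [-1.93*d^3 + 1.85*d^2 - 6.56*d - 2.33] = -5.79*d^2 + 3.7*d - 6.56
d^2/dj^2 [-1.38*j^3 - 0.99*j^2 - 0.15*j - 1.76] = -8.28*j - 1.98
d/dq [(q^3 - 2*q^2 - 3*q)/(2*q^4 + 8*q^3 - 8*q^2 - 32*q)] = (-q^4 + 4*q^3 + 13*q^2 - 8*q + 20)/(2*(q^6 + 8*q^5 + 8*q^4 - 64*q^3 - 112*q^2 + 128*q + 256))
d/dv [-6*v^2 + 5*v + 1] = 5 - 12*v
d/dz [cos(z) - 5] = -sin(z)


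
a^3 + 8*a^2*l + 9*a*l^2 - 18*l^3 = (a - l)*(a + 3*l)*(a + 6*l)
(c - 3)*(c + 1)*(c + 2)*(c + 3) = c^4 + 3*c^3 - 7*c^2 - 27*c - 18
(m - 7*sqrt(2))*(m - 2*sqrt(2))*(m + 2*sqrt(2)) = m^3 - 7*sqrt(2)*m^2 - 8*m + 56*sqrt(2)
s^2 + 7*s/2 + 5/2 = (s + 1)*(s + 5/2)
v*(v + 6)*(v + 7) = v^3 + 13*v^2 + 42*v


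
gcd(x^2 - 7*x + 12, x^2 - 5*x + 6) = x - 3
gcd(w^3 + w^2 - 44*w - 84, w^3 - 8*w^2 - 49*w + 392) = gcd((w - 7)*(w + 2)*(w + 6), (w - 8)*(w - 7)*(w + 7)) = w - 7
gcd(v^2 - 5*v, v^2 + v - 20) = 1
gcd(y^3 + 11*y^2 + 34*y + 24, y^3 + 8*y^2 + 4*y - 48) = y^2 + 10*y + 24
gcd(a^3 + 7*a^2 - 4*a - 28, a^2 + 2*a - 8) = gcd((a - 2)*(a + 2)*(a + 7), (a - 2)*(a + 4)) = a - 2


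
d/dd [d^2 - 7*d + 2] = 2*d - 7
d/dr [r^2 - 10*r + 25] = 2*r - 10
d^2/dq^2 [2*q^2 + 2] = 4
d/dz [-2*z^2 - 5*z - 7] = -4*z - 5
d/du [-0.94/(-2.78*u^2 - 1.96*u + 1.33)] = (-5.2264*u - 1.8424)/(2.78*u^2 + 1.96*u - 1.33)^2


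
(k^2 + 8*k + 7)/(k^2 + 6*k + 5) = (k + 7)/(k + 5)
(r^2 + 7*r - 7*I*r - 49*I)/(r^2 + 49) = (r + 7)/(r + 7*I)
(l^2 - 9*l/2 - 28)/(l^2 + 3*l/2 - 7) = (l - 8)/(l - 2)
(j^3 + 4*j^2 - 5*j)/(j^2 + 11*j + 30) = j*(j - 1)/(j + 6)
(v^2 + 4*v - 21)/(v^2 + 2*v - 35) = (v - 3)/(v - 5)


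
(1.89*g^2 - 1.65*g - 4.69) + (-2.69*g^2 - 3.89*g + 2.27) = -0.8*g^2 - 5.54*g - 2.42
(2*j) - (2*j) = 0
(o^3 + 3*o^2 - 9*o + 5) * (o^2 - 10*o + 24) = o^5 - 7*o^4 - 15*o^3 + 167*o^2 - 266*o + 120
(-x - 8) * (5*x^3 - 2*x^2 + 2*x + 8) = -5*x^4 - 38*x^3 + 14*x^2 - 24*x - 64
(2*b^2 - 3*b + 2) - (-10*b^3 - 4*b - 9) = 10*b^3 + 2*b^2 + b + 11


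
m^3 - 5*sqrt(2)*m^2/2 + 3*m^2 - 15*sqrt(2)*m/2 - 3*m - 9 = (m + 3)*(m - 3*sqrt(2))*(m + sqrt(2)/2)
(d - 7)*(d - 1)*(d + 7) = d^3 - d^2 - 49*d + 49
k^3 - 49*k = k*(k - 7)*(k + 7)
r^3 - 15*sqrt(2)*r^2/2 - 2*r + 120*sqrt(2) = (r - 6*sqrt(2))*(r - 4*sqrt(2))*(r + 5*sqrt(2)/2)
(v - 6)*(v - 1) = v^2 - 7*v + 6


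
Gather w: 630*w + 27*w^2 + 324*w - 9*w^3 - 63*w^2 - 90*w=-9*w^3 - 36*w^2 + 864*w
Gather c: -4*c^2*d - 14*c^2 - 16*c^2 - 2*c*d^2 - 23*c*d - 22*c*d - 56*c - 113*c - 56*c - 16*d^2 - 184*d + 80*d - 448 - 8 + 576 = c^2*(-4*d - 30) + c*(-2*d^2 - 45*d - 225) - 16*d^2 - 104*d + 120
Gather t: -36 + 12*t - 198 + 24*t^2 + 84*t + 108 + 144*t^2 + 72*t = 168*t^2 + 168*t - 126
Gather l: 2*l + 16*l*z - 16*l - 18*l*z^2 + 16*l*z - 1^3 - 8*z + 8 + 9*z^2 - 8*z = l*(-18*z^2 + 32*z - 14) + 9*z^2 - 16*z + 7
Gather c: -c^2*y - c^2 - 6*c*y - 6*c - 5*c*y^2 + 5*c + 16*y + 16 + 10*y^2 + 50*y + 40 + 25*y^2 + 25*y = c^2*(-y - 1) + c*(-5*y^2 - 6*y - 1) + 35*y^2 + 91*y + 56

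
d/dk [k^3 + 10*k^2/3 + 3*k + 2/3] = 3*k^2 + 20*k/3 + 3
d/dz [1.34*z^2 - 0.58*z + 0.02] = 2.68*z - 0.58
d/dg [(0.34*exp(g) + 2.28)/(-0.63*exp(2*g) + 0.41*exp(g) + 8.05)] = (0.2142*exp(2*g) + 2.8728*exp(g) + 1.8022)*exp(g)/(0.3969*exp(4*g) - 0.5166*exp(3*g) - 9.9749*exp(2*g) + 6.601*exp(g) + 64.8025)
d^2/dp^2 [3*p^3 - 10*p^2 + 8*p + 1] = 18*p - 20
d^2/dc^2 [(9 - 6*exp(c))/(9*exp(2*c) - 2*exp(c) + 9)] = (-486*exp(4*c) + 2808*exp(3*c) + 2430*exp(2*c) - 2988*exp(c) - 324)*exp(c)/(729*exp(6*c) - 486*exp(5*c) + 2295*exp(4*c) - 980*exp(3*c) + 2295*exp(2*c) - 486*exp(c) + 729)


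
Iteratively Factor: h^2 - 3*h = (h - 3)*(h)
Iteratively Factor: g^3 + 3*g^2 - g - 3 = (g - 1)*(g^2 + 4*g + 3) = (g - 1)*(g + 3)*(g + 1)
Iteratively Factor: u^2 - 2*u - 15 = (u - 5)*(u + 3)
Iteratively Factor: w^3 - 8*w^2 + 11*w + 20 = (w - 5)*(w^2 - 3*w - 4) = (w - 5)*(w + 1)*(w - 4)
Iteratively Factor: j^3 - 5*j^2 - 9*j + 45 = (j + 3)*(j^2 - 8*j + 15) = (j - 3)*(j + 3)*(j - 5)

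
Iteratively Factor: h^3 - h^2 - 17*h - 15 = (h + 1)*(h^2 - 2*h - 15) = (h - 5)*(h + 1)*(h + 3)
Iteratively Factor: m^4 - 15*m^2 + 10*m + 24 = (m - 2)*(m^3 + 2*m^2 - 11*m - 12) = (m - 2)*(m + 4)*(m^2 - 2*m - 3) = (m - 3)*(m - 2)*(m + 4)*(m + 1)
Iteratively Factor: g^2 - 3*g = (g - 3)*(g)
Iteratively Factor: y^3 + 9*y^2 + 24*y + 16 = (y + 1)*(y^2 + 8*y + 16) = (y + 1)*(y + 4)*(y + 4)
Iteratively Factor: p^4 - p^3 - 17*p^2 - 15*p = (p + 1)*(p^3 - 2*p^2 - 15*p) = p*(p + 1)*(p^2 - 2*p - 15) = p*(p - 5)*(p + 1)*(p + 3)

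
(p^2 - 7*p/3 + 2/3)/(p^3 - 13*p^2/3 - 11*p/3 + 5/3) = (p - 2)/(p^2 - 4*p - 5)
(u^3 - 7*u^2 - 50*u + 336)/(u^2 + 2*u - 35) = (u^2 - 14*u + 48)/(u - 5)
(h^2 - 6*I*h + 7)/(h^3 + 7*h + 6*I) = (h - 7*I)/(h^2 - I*h + 6)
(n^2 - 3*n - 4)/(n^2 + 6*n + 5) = (n - 4)/(n + 5)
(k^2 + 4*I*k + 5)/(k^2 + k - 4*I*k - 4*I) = (k^2 + 4*I*k + 5)/(k^2 + k - 4*I*k - 4*I)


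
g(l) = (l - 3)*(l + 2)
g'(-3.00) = -7.00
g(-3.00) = 6.00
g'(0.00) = -1.00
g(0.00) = -6.00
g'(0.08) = -0.84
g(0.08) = -6.07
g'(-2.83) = -6.66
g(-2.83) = 4.84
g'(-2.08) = -5.16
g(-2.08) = 0.41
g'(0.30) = -0.40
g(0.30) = -6.21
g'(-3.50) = -8.00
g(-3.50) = 9.75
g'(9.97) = 18.94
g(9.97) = 83.43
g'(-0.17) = -1.34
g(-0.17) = -5.80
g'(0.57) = 0.14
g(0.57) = -6.25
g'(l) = 2*l - 1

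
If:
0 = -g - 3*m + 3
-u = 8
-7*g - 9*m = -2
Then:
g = -7/4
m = 19/12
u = -8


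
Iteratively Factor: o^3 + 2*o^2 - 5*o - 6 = (o + 3)*(o^2 - o - 2) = (o - 2)*(o + 3)*(o + 1)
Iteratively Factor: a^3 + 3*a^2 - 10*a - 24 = (a - 3)*(a^2 + 6*a + 8) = (a - 3)*(a + 4)*(a + 2)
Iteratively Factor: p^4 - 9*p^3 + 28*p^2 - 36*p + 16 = (p - 2)*(p^3 - 7*p^2 + 14*p - 8) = (p - 4)*(p - 2)*(p^2 - 3*p + 2) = (p - 4)*(p - 2)^2*(p - 1)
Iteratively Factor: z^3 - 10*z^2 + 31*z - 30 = (z - 3)*(z^2 - 7*z + 10) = (z - 5)*(z - 3)*(z - 2)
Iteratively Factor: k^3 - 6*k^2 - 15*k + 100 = (k + 4)*(k^2 - 10*k + 25) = (k - 5)*(k + 4)*(k - 5)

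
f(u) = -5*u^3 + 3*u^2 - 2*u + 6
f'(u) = -15*u^2 + 6*u - 2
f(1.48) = -6.60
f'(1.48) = -25.98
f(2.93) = -99.87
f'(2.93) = -113.19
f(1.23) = -1.23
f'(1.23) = -17.31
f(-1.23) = 22.30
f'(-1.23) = -32.07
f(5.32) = -672.58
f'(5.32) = -394.62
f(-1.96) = 59.09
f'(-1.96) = -71.38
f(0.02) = 5.96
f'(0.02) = -1.89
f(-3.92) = 361.12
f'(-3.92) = -256.02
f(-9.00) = 3912.00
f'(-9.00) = -1271.00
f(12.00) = -8226.00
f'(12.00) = -2090.00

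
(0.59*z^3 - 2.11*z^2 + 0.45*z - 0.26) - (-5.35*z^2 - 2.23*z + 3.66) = 0.59*z^3 + 3.24*z^2 + 2.68*z - 3.92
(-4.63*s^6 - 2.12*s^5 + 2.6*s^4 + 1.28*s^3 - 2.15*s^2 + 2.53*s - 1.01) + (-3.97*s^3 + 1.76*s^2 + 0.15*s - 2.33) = -4.63*s^6 - 2.12*s^5 + 2.6*s^4 - 2.69*s^3 - 0.39*s^2 + 2.68*s - 3.34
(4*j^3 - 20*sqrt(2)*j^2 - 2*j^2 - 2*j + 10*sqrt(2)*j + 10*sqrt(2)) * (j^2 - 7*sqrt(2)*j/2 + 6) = 4*j^5 - 34*sqrt(2)*j^4 - 2*j^4 + 17*sqrt(2)*j^3 + 162*j^3 - 103*sqrt(2)*j^2 - 82*j^2 - 82*j + 60*sqrt(2)*j + 60*sqrt(2)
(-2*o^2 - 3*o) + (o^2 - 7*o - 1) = -o^2 - 10*o - 1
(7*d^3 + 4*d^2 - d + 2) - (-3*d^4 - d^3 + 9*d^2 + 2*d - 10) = 3*d^4 + 8*d^3 - 5*d^2 - 3*d + 12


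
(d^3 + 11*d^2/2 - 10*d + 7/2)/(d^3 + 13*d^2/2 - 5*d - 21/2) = (2*d^2 - 3*d + 1)/(2*d^2 - d - 3)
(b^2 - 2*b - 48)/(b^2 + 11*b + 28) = (b^2 - 2*b - 48)/(b^2 + 11*b + 28)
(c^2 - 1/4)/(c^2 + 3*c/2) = (4*c^2 - 1)/(2*c*(2*c + 3))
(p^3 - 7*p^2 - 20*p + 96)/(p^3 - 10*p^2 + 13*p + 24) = (p + 4)/(p + 1)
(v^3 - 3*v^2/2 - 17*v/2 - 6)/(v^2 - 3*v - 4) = v + 3/2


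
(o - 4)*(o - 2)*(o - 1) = o^3 - 7*o^2 + 14*o - 8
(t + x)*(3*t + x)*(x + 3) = 3*t^2*x + 9*t^2 + 4*t*x^2 + 12*t*x + x^3 + 3*x^2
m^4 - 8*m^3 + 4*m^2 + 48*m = m*(m - 6)*(m - 4)*(m + 2)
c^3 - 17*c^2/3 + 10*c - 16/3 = (c - 8/3)*(c - 2)*(c - 1)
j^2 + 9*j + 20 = (j + 4)*(j + 5)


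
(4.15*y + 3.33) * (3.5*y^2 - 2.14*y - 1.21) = 14.525*y^3 + 2.774*y^2 - 12.1477*y - 4.0293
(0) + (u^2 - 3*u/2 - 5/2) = u^2 - 3*u/2 - 5/2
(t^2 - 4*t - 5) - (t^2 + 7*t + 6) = -11*t - 11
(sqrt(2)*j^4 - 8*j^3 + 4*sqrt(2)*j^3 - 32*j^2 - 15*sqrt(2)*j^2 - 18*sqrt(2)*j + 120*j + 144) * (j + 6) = sqrt(2)*j^5 - 8*j^4 + 10*sqrt(2)*j^4 - 80*j^3 + 9*sqrt(2)*j^3 - 108*sqrt(2)*j^2 - 72*j^2 - 108*sqrt(2)*j + 864*j + 864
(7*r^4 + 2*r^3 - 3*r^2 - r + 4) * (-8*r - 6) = -56*r^5 - 58*r^4 + 12*r^3 + 26*r^2 - 26*r - 24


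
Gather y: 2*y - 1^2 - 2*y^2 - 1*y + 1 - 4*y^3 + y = -4*y^3 - 2*y^2 + 2*y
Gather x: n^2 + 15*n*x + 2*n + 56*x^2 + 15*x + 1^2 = n^2 + 2*n + 56*x^2 + x*(15*n + 15) + 1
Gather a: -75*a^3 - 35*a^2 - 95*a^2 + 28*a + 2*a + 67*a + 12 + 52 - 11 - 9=-75*a^3 - 130*a^2 + 97*a + 44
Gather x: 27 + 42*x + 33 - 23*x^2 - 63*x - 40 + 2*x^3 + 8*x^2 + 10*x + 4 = 2*x^3 - 15*x^2 - 11*x + 24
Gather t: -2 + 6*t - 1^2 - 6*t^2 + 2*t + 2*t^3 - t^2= 2*t^3 - 7*t^2 + 8*t - 3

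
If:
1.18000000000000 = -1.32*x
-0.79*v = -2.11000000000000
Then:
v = 2.67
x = -0.89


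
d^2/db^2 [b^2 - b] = 2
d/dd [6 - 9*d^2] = -18*d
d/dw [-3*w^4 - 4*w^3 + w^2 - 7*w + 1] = -12*w^3 - 12*w^2 + 2*w - 7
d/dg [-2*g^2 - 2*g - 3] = -4*g - 2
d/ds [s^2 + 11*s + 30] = 2*s + 11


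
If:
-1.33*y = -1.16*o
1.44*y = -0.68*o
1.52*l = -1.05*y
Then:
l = 0.00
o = 0.00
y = 0.00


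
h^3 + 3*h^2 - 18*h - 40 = (h - 4)*(h + 2)*(h + 5)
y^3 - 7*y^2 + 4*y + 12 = (y - 6)*(y - 2)*(y + 1)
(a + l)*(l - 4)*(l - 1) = a*l^2 - 5*a*l + 4*a + l^3 - 5*l^2 + 4*l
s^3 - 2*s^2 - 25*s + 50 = (s - 5)*(s - 2)*(s + 5)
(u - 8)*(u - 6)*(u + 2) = u^3 - 12*u^2 + 20*u + 96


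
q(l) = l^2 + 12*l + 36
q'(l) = 2*l + 12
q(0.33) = 40.07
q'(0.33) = 12.66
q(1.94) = 63.04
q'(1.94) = 15.88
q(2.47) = 71.74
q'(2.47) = 16.94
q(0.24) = 38.94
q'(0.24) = 12.48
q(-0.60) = 29.16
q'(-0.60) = 10.80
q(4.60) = 112.36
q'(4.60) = 21.20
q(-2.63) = 11.36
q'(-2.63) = 6.74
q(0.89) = 47.47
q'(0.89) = 13.78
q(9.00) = 225.00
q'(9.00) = 30.00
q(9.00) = 225.00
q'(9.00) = 30.00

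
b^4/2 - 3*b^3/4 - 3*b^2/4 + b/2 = b*(b/2 + 1/2)*(b - 2)*(b - 1/2)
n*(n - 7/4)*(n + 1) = n^3 - 3*n^2/4 - 7*n/4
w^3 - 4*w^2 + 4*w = w*(w - 2)^2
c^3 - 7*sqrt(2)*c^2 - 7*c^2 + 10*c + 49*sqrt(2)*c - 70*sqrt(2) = (c - 5)*(c - 2)*(c - 7*sqrt(2))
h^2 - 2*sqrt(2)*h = h*(h - 2*sqrt(2))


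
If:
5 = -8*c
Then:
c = -5/8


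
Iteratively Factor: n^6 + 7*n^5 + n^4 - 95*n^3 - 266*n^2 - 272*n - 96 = (n + 3)*(n^5 + 4*n^4 - 11*n^3 - 62*n^2 - 80*n - 32) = (n + 2)*(n + 3)*(n^4 + 2*n^3 - 15*n^2 - 32*n - 16) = (n - 4)*(n + 2)*(n + 3)*(n^3 + 6*n^2 + 9*n + 4) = (n - 4)*(n + 1)*(n + 2)*(n + 3)*(n^2 + 5*n + 4) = (n - 4)*(n + 1)^2*(n + 2)*(n + 3)*(n + 4)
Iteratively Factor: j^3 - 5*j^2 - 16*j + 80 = (j - 4)*(j^2 - j - 20) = (j - 5)*(j - 4)*(j + 4)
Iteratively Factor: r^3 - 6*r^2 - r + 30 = (r + 2)*(r^2 - 8*r + 15) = (r - 5)*(r + 2)*(r - 3)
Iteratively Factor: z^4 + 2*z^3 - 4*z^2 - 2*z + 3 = (z + 3)*(z^3 - z^2 - z + 1) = (z + 1)*(z + 3)*(z^2 - 2*z + 1) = (z - 1)*(z + 1)*(z + 3)*(z - 1)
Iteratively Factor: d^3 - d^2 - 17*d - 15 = (d + 3)*(d^2 - 4*d - 5) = (d - 5)*(d + 3)*(d + 1)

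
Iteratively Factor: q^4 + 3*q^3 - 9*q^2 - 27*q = (q - 3)*(q^3 + 6*q^2 + 9*q) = q*(q - 3)*(q^2 + 6*q + 9) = q*(q - 3)*(q + 3)*(q + 3)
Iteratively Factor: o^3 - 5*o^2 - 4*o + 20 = (o + 2)*(o^2 - 7*o + 10) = (o - 5)*(o + 2)*(o - 2)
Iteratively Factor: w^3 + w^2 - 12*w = (w - 3)*(w^2 + 4*w) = w*(w - 3)*(w + 4)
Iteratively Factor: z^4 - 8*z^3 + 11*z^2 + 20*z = (z - 4)*(z^3 - 4*z^2 - 5*z) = (z - 5)*(z - 4)*(z^2 + z) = (z - 5)*(z - 4)*(z + 1)*(z)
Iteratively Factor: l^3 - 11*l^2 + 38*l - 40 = (l - 2)*(l^2 - 9*l + 20) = (l - 4)*(l - 2)*(l - 5)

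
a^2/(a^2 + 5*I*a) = a/(a + 5*I)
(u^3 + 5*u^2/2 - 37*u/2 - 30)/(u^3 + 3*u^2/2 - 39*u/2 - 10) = (2*u + 3)/(2*u + 1)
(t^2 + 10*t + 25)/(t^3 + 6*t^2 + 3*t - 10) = (t + 5)/(t^2 + t - 2)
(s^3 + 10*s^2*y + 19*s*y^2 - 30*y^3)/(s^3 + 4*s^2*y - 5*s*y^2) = (s + 6*y)/s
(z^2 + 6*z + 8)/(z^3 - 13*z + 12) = (z + 2)/(z^2 - 4*z + 3)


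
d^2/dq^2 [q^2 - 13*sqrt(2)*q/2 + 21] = 2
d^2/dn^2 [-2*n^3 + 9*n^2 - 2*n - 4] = 18 - 12*n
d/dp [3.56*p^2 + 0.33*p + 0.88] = 7.12*p + 0.33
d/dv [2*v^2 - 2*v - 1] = 4*v - 2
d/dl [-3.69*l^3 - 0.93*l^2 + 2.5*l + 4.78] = -11.07*l^2 - 1.86*l + 2.5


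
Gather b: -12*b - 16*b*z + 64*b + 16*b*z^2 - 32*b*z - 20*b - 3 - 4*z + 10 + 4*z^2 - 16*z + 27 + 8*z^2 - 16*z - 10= b*(16*z^2 - 48*z + 32) + 12*z^2 - 36*z + 24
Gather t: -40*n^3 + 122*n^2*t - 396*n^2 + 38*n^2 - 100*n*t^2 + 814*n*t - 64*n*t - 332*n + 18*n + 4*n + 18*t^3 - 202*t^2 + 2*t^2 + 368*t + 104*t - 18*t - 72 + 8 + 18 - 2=-40*n^3 - 358*n^2 - 310*n + 18*t^3 + t^2*(-100*n - 200) + t*(122*n^2 + 750*n + 454) - 48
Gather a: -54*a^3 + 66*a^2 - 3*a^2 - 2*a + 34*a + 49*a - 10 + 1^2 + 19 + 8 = -54*a^3 + 63*a^2 + 81*a + 18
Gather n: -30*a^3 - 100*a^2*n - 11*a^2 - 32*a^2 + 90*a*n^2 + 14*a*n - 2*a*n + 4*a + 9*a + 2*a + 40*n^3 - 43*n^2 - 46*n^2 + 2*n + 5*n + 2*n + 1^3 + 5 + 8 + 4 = -30*a^3 - 43*a^2 + 15*a + 40*n^3 + n^2*(90*a - 89) + n*(-100*a^2 + 12*a + 9) + 18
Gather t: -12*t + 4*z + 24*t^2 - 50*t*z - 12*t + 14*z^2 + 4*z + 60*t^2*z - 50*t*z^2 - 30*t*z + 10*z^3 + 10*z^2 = t^2*(60*z + 24) + t*(-50*z^2 - 80*z - 24) + 10*z^3 + 24*z^2 + 8*z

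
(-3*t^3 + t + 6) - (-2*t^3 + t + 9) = -t^3 - 3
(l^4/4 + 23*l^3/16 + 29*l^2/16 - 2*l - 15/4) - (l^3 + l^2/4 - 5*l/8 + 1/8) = l^4/4 + 7*l^3/16 + 25*l^2/16 - 11*l/8 - 31/8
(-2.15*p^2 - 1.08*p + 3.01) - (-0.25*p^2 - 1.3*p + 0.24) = -1.9*p^2 + 0.22*p + 2.77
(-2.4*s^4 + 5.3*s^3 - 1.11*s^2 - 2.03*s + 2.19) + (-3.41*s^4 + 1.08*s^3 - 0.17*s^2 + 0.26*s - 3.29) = -5.81*s^4 + 6.38*s^3 - 1.28*s^2 - 1.77*s - 1.1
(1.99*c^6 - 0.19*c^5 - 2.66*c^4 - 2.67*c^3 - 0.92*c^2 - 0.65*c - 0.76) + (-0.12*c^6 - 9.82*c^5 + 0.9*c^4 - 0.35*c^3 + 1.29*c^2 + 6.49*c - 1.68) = 1.87*c^6 - 10.01*c^5 - 1.76*c^4 - 3.02*c^3 + 0.37*c^2 + 5.84*c - 2.44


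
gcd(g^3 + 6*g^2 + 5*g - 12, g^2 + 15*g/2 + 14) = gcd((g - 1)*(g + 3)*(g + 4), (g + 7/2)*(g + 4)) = g + 4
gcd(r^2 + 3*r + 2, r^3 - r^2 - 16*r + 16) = 1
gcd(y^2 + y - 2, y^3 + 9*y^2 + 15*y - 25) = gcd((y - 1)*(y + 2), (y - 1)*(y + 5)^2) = y - 1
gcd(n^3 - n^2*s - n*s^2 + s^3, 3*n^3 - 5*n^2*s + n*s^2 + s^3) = n^2 - 2*n*s + s^2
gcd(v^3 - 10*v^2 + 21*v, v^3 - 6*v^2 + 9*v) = v^2 - 3*v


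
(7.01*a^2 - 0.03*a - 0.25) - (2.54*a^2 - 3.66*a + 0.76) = 4.47*a^2 + 3.63*a - 1.01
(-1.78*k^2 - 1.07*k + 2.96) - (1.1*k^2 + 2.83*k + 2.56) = -2.88*k^2 - 3.9*k + 0.4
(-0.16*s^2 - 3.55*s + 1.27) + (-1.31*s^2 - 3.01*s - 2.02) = -1.47*s^2 - 6.56*s - 0.75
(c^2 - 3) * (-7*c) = -7*c^3 + 21*c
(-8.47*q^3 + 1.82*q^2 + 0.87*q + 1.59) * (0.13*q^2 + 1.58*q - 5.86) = -1.1011*q^5 - 13.146*q^4 + 52.6229*q^3 - 9.0839*q^2 - 2.586*q - 9.3174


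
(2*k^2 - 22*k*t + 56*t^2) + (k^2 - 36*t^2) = 3*k^2 - 22*k*t + 20*t^2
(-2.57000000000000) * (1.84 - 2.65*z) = 6.8105*z - 4.7288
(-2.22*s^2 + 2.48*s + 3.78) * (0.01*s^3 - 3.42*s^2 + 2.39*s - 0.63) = -0.0222*s^5 + 7.6172*s^4 - 13.7496*s^3 - 5.6018*s^2 + 7.4718*s - 2.3814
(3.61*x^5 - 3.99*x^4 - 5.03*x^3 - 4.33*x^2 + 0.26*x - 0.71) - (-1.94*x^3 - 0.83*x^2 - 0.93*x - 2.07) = 3.61*x^5 - 3.99*x^4 - 3.09*x^3 - 3.5*x^2 + 1.19*x + 1.36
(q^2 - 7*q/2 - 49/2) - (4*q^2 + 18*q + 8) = -3*q^2 - 43*q/2 - 65/2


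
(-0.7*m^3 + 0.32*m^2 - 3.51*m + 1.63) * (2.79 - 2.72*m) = 1.904*m^4 - 2.8234*m^3 + 10.44*m^2 - 14.2265*m + 4.5477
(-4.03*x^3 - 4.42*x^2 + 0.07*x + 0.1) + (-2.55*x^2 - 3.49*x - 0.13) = -4.03*x^3 - 6.97*x^2 - 3.42*x - 0.03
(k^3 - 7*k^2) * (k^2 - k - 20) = k^5 - 8*k^4 - 13*k^3 + 140*k^2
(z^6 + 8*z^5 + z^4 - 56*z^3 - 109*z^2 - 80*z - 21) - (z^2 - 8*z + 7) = z^6 + 8*z^5 + z^4 - 56*z^3 - 110*z^2 - 72*z - 28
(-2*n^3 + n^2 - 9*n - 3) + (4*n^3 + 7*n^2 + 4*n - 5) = 2*n^3 + 8*n^2 - 5*n - 8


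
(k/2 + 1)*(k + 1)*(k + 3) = k^3/2 + 3*k^2 + 11*k/2 + 3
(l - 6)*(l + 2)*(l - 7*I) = l^3 - 4*l^2 - 7*I*l^2 - 12*l + 28*I*l + 84*I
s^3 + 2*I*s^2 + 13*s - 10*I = (s - 2*I)*(s - I)*(s + 5*I)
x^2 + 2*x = x*(x + 2)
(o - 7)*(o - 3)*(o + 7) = o^3 - 3*o^2 - 49*o + 147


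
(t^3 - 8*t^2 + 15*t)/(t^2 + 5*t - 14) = t*(t^2 - 8*t + 15)/(t^2 + 5*t - 14)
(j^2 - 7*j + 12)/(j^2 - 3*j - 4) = (j - 3)/(j + 1)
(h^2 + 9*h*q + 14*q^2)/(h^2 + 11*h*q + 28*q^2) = (h + 2*q)/(h + 4*q)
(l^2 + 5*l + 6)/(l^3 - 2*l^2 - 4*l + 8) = (l + 3)/(l^2 - 4*l + 4)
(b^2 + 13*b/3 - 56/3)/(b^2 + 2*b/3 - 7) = (3*b^2 + 13*b - 56)/(3*b^2 + 2*b - 21)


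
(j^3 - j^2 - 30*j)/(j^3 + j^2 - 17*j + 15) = j*(j - 6)/(j^2 - 4*j + 3)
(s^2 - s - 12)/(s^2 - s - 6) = (-s^2 + s + 12)/(-s^2 + s + 6)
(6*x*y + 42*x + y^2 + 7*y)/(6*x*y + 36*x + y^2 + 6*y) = (y + 7)/(y + 6)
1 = 1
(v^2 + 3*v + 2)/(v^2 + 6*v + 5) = (v + 2)/(v + 5)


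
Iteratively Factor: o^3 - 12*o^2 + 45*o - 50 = (o - 5)*(o^2 - 7*o + 10) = (o - 5)^2*(o - 2)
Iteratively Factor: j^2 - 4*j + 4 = (j - 2)*(j - 2)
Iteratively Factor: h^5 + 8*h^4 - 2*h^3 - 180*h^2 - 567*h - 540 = (h + 3)*(h^4 + 5*h^3 - 17*h^2 - 129*h - 180) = (h + 3)*(h + 4)*(h^3 + h^2 - 21*h - 45) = (h - 5)*(h + 3)*(h + 4)*(h^2 + 6*h + 9) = (h - 5)*(h + 3)^2*(h + 4)*(h + 3)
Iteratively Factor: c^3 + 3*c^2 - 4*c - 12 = (c - 2)*(c^2 + 5*c + 6) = (c - 2)*(c + 3)*(c + 2)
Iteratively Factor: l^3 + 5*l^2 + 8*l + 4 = (l + 2)*(l^2 + 3*l + 2) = (l + 1)*(l + 2)*(l + 2)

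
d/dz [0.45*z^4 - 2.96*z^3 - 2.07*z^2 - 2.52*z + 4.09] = 1.8*z^3 - 8.88*z^2 - 4.14*z - 2.52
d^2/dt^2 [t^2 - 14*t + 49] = 2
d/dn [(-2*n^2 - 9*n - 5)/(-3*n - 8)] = (6*n^2 + 32*n + 57)/(9*n^2 + 48*n + 64)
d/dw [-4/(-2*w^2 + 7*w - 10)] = 4*(7 - 4*w)/(2*w^2 - 7*w + 10)^2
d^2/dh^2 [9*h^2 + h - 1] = 18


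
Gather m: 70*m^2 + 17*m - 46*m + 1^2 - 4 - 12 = 70*m^2 - 29*m - 15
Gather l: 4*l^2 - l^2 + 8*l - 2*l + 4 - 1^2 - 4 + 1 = 3*l^2 + 6*l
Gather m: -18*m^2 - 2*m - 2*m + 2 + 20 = -18*m^2 - 4*m + 22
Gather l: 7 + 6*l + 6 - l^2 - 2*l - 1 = -l^2 + 4*l + 12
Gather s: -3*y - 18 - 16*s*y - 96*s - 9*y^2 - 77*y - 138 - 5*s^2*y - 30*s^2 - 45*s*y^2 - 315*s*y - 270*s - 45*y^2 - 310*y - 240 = s^2*(-5*y - 30) + s*(-45*y^2 - 331*y - 366) - 54*y^2 - 390*y - 396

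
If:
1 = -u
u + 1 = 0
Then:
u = -1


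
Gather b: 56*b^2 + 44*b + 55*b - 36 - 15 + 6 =56*b^2 + 99*b - 45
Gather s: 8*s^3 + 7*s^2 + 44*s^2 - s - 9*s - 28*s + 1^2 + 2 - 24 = 8*s^3 + 51*s^2 - 38*s - 21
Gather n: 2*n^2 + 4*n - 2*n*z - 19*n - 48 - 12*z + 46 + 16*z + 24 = 2*n^2 + n*(-2*z - 15) + 4*z + 22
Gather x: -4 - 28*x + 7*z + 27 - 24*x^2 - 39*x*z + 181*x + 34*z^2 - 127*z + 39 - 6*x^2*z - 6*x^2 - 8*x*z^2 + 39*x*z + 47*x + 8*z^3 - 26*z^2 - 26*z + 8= x^2*(-6*z - 30) + x*(200 - 8*z^2) + 8*z^3 + 8*z^2 - 146*z + 70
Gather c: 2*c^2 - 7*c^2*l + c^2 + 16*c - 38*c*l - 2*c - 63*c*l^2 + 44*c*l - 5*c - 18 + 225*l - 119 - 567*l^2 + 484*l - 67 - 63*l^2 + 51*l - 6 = c^2*(3 - 7*l) + c*(-63*l^2 + 6*l + 9) - 630*l^2 + 760*l - 210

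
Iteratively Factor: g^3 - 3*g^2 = (g)*(g^2 - 3*g) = g*(g - 3)*(g)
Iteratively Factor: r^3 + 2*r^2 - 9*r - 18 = (r + 2)*(r^2 - 9) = (r + 2)*(r + 3)*(r - 3)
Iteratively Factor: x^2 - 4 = (x - 2)*(x + 2)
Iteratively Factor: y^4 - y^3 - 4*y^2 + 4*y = (y - 2)*(y^3 + y^2 - 2*y) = y*(y - 2)*(y^2 + y - 2) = y*(y - 2)*(y + 2)*(y - 1)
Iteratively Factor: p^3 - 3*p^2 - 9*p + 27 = (p - 3)*(p^2 - 9) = (p - 3)^2*(p + 3)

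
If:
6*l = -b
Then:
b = -6*l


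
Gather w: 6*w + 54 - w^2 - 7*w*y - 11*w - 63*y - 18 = -w^2 + w*(-7*y - 5) - 63*y + 36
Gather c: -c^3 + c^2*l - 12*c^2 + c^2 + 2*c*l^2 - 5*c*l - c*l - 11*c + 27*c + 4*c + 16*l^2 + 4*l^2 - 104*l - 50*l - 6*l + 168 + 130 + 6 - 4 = -c^3 + c^2*(l - 11) + c*(2*l^2 - 6*l + 20) + 20*l^2 - 160*l + 300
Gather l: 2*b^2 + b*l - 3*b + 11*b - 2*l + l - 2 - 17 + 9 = 2*b^2 + 8*b + l*(b - 1) - 10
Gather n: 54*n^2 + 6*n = 54*n^2 + 6*n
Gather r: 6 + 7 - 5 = 8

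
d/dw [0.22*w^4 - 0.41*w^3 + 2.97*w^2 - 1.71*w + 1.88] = 0.88*w^3 - 1.23*w^2 + 5.94*w - 1.71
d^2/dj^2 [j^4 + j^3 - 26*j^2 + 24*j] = 12*j^2 + 6*j - 52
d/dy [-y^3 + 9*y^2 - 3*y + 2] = -3*y^2 + 18*y - 3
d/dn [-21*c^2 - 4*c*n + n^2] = -4*c + 2*n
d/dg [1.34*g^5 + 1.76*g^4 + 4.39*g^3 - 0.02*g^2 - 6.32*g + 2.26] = 6.7*g^4 + 7.04*g^3 + 13.17*g^2 - 0.04*g - 6.32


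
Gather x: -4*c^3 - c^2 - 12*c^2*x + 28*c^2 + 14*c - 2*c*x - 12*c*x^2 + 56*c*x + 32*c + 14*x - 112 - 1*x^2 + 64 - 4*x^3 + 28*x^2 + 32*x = -4*c^3 + 27*c^2 + 46*c - 4*x^3 + x^2*(27 - 12*c) + x*(-12*c^2 + 54*c + 46) - 48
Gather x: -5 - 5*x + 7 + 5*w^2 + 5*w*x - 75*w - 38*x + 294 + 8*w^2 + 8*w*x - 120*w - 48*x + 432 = 13*w^2 - 195*w + x*(13*w - 91) + 728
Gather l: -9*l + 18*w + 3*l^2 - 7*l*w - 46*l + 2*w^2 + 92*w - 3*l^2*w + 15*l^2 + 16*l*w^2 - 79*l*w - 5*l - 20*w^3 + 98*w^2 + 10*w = l^2*(18 - 3*w) + l*(16*w^2 - 86*w - 60) - 20*w^3 + 100*w^2 + 120*w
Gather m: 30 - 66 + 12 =-24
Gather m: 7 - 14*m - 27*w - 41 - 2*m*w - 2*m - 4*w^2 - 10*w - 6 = m*(-2*w - 16) - 4*w^2 - 37*w - 40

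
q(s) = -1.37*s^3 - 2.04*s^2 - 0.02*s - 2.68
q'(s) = -4.11*s^2 - 4.08*s - 0.02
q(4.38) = -157.02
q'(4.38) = -96.74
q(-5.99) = 218.69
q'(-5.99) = -123.05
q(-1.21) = -3.22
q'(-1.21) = -1.10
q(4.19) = -139.36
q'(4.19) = -89.27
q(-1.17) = -3.25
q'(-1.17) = -0.87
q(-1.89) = -0.68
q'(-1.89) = -6.99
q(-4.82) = 103.44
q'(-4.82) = -75.84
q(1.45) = -11.17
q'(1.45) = -14.58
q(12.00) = -2664.04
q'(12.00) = -640.82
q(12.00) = -2664.04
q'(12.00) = -640.82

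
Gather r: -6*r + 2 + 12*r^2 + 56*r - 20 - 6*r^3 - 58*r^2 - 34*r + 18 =-6*r^3 - 46*r^2 + 16*r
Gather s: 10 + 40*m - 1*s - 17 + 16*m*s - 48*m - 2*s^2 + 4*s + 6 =-8*m - 2*s^2 + s*(16*m + 3) - 1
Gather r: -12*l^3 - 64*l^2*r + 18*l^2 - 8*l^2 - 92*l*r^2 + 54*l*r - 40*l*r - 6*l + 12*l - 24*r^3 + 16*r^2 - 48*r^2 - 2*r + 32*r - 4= -12*l^3 + 10*l^2 + 6*l - 24*r^3 + r^2*(-92*l - 32) + r*(-64*l^2 + 14*l + 30) - 4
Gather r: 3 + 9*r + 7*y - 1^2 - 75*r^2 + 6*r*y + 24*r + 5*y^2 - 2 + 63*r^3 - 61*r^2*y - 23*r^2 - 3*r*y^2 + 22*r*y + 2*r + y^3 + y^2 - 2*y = 63*r^3 + r^2*(-61*y - 98) + r*(-3*y^2 + 28*y + 35) + y^3 + 6*y^2 + 5*y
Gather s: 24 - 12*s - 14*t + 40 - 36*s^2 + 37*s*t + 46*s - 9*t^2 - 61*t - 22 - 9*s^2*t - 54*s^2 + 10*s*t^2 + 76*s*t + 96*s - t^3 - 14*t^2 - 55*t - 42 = s^2*(-9*t - 90) + s*(10*t^2 + 113*t + 130) - t^3 - 23*t^2 - 130*t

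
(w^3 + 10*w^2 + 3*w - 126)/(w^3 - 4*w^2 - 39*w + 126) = (w + 7)/(w - 7)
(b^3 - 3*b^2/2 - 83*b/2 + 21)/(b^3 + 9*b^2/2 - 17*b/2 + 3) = (b - 7)/(b - 1)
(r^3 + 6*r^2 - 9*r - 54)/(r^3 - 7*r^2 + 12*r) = (r^2 + 9*r + 18)/(r*(r - 4))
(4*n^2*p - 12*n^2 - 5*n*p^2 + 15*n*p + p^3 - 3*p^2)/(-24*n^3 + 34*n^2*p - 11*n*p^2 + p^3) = (p - 3)/(-6*n + p)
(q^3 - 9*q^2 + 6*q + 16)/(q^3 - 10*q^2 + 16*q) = (q + 1)/q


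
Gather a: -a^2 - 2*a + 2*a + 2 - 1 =1 - a^2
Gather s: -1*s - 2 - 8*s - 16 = -9*s - 18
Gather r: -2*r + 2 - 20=-2*r - 18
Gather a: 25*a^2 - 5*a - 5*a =25*a^2 - 10*a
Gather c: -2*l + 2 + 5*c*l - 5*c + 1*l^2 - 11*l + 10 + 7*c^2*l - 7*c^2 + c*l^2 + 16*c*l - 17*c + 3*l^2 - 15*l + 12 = c^2*(7*l - 7) + c*(l^2 + 21*l - 22) + 4*l^2 - 28*l + 24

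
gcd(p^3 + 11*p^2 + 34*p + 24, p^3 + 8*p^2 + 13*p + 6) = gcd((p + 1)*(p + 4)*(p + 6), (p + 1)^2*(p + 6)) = p^2 + 7*p + 6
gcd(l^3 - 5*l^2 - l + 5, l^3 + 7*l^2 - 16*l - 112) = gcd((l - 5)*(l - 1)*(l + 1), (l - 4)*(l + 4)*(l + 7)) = 1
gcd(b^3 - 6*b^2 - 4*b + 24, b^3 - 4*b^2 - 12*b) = b^2 - 4*b - 12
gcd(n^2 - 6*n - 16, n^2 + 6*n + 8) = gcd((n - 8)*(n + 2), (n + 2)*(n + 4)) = n + 2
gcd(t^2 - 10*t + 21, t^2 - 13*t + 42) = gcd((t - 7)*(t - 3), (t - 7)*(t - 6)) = t - 7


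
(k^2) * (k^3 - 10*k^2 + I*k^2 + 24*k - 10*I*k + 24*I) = k^5 - 10*k^4 + I*k^4 + 24*k^3 - 10*I*k^3 + 24*I*k^2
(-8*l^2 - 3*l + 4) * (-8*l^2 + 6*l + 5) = 64*l^4 - 24*l^3 - 90*l^2 + 9*l + 20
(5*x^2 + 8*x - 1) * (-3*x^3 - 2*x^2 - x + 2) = -15*x^5 - 34*x^4 - 18*x^3 + 4*x^2 + 17*x - 2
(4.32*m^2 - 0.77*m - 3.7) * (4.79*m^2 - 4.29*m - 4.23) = 20.6928*m^4 - 22.2211*m^3 - 32.6933*m^2 + 19.1301*m + 15.651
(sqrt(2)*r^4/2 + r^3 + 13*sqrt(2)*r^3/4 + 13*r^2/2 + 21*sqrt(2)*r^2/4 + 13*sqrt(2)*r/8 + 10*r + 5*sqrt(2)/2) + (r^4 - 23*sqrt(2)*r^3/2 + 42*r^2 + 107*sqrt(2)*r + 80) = sqrt(2)*r^4/2 + r^4 - 33*sqrt(2)*r^3/4 + r^3 + 21*sqrt(2)*r^2/4 + 97*r^2/2 + 10*r + 869*sqrt(2)*r/8 + 5*sqrt(2)/2 + 80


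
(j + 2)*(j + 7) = j^2 + 9*j + 14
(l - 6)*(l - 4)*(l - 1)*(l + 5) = l^4 - 6*l^3 - 21*l^2 + 146*l - 120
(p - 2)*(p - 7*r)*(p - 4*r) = p^3 - 11*p^2*r - 2*p^2 + 28*p*r^2 + 22*p*r - 56*r^2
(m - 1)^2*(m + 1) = m^3 - m^2 - m + 1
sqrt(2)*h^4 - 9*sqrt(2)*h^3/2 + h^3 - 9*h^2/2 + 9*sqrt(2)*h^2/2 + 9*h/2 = h*(h - 3)*(h - 3/2)*(sqrt(2)*h + 1)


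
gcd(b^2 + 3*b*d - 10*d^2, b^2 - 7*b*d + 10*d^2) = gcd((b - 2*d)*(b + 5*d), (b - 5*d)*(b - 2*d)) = b - 2*d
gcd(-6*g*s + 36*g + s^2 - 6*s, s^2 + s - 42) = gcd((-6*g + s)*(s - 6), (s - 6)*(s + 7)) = s - 6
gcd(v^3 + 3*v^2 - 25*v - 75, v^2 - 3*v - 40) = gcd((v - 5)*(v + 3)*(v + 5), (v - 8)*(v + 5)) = v + 5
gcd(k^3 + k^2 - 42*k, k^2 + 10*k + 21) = k + 7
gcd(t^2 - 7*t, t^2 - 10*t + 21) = t - 7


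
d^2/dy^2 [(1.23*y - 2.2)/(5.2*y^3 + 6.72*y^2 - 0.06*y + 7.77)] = (199.5552*y^5 - 455.96928*y^4 - 1118.171616*y^3 - 1188.33552*y^2 + 153.312768*y + 230.874372)/(140.608*y^9 + 545.1264*y^8 + 699.60384*y^7 + 921.187008*y^6 + 1621.016928*y^5 + 1038.16944*y^4 + 923.01984*y^3 + 1217.20158*y^2 - 10.867122*y + 469.097433)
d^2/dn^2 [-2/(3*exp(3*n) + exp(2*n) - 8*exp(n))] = 2*((3*exp(2*n) + exp(n) - 8)*(27*exp(2*n) + 4*exp(n) - 8) - 2*(9*exp(2*n) + 2*exp(n) - 8)^2)*exp(-n)/(3*exp(2*n) + exp(n) - 8)^3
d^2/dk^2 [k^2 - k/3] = 2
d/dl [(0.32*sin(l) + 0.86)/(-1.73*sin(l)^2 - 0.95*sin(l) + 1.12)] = (0.5536*sin(l)^2 + 2.9756*sin(l) + 1.1754)*cos(l)/(2.9929*sin(l)^4 + 3.287*sin(l)^3 - 2.9727*sin(l)^2 - 2.128*sin(l) + 1.2544)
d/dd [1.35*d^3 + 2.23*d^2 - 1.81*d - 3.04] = 4.05*d^2 + 4.46*d - 1.81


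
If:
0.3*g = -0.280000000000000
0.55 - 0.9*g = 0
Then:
No Solution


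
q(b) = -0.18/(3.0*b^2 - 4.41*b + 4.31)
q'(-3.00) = -0.00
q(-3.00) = -0.00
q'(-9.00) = -0.00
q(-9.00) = -0.00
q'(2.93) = 0.01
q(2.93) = -0.01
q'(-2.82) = -0.00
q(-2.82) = -0.00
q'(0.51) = -0.03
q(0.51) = -0.06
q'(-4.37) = -0.00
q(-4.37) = -0.00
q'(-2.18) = -0.00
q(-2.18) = -0.01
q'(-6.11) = -0.00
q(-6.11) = -0.00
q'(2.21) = 0.02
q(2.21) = -0.02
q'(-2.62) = -0.00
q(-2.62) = -0.00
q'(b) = -0.18*(4.41 - 6.0*b)/(3.0*b^2 - 4.41*b + 4.31)^2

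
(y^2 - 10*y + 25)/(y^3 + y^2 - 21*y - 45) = (y - 5)/(y^2 + 6*y + 9)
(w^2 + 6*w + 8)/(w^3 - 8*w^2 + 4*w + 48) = (w + 4)/(w^2 - 10*w + 24)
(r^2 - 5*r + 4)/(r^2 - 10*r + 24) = (r - 1)/(r - 6)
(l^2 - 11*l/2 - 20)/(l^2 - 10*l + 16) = (l + 5/2)/(l - 2)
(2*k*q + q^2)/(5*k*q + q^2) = (2*k + q)/(5*k + q)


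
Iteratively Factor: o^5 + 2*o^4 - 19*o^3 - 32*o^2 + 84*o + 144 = (o - 3)*(o^4 + 5*o^3 - 4*o^2 - 44*o - 48) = (o - 3)^2*(o^3 + 8*o^2 + 20*o + 16) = (o - 3)^2*(o + 4)*(o^2 + 4*o + 4) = (o - 3)^2*(o + 2)*(o + 4)*(o + 2)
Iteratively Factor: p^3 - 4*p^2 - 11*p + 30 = (p + 3)*(p^2 - 7*p + 10) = (p - 5)*(p + 3)*(p - 2)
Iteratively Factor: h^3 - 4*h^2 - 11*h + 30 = (h + 3)*(h^2 - 7*h + 10) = (h - 2)*(h + 3)*(h - 5)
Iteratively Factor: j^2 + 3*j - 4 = (j - 1)*(j + 4)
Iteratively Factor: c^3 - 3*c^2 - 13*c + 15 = (c - 1)*(c^2 - 2*c - 15) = (c - 1)*(c + 3)*(c - 5)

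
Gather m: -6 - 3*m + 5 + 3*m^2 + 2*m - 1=3*m^2 - m - 2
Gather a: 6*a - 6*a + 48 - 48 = 0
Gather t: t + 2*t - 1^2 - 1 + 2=3*t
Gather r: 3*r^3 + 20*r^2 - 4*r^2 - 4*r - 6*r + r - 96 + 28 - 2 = 3*r^3 + 16*r^2 - 9*r - 70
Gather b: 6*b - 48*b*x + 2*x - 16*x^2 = b*(6 - 48*x) - 16*x^2 + 2*x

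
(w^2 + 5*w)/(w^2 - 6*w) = (w + 5)/(w - 6)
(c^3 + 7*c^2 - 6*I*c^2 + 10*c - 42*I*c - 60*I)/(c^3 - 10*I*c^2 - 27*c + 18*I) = (c^2 + 7*c + 10)/(c^2 - 4*I*c - 3)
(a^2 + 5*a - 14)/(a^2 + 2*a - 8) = (a + 7)/(a + 4)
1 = 1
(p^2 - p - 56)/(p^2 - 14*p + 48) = (p + 7)/(p - 6)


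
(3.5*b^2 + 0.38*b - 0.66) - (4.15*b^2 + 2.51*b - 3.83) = -0.65*b^2 - 2.13*b + 3.17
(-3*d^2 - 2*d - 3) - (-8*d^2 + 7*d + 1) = 5*d^2 - 9*d - 4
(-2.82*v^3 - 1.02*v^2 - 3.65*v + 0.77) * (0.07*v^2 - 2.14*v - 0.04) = -0.1974*v^5 + 5.9634*v^4 + 2.0401*v^3 + 7.9057*v^2 - 1.5018*v - 0.0308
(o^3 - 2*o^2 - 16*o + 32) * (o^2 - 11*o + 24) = o^5 - 13*o^4 + 30*o^3 + 160*o^2 - 736*o + 768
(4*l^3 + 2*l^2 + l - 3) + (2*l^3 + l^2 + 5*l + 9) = 6*l^3 + 3*l^2 + 6*l + 6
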